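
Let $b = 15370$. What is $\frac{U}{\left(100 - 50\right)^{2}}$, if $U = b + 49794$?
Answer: $\frac{16291}{625} \approx 26.066$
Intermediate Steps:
$U = 65164$ ($U = 15370 + 49794 = 65164$)
$\frac{U}{\left(100 - 50\right)^{2}} = \frac{65164}{\left(100 - 50\right)^{2}} = \frac{65164}{50^{2}} = \frac{65164}{2500} = 65164 \cdot \frac{1}{2500} = \frac{16291}{625}$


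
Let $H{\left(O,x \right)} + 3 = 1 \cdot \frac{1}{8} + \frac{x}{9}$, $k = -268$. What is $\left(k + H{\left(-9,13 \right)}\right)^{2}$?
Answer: $\frac{376321201}{5184} \approx 72593.0$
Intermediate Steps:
$H{\left(O,x \right)} = - \frac{23}{8} + \frac{x}{9}$ ($H{\left(O,x \right)} = -3 + \left(1 \cdot \frac{1}{8} + \frac{x}{9}\right) = -3 + \left(1 \cdot \frac{1}{8} + x \frac{1}{9}\right) = -3 + \left(\frac{1}{8} + \frac{x}{9}\right) = - \frac{23}{8} + \frac{x}{9}$)
$\left(k + H{\left(-9,13 \right)}\right)^{2} = \left(-268 + \left(- \frac{23}{8} + \frac{1}{9} \cdot 13\right)\right)^{2} = \left(-268 + \left(- \frac{23}{8} + \frac{13}{9}\right)\right)^{2} = \left(-268 - \frac{103}{72}\right)^{2} = \left(- \frac{19399}{72}\right)^{2} = \frac{376321201}{5184}$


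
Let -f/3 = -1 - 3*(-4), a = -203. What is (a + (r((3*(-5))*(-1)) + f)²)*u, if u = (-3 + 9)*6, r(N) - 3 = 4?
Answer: 17028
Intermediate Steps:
r(N) = 7 (r(N) = 3 + 4 = 7)
f = -33 (f = -3*(-1 - 3*(-4)) = -3*(-1 + 12) = -3*11 = -33)
u = 36 (u = 6*6 = 36)
(a + (r((3*(-5))*(-1)) + f)²)*u = (-203 + (7 - 33)²)*36 = (-203 + (-26)²)*36 = (-203 + 676)*36 = 473*36 = 17028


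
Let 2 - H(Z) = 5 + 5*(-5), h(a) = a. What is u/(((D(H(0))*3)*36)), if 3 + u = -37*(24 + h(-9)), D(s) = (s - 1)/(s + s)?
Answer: -682/63 ≈ -10.825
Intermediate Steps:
H(Z) = 22 (H(Z) = 2 - (5 + 5*(-5)) = 2 - (5 - 25) = 2 - 1*(-20) = 2 + 20 = 22)
D(s) = (-1 + s)/(2*s) (D(s) = (-1 + s)/((2*s)) = (-1 + s)*(1/(2*s)) = (-1 + s)/(2*s))
u = -558 (u = -3 - 37*(24 - 9) = -3 - 37*15 = -3 - 555 = -558)
u/(((D(H(0))*3)*36)) = -558*11/(27*(-1 + 22)) = -558/((((1/2)*(1/22)*21)*3)*36) = -558/(((21/44)*3)*36) = -558/((63/44)*36) = -558/567/11 = -558*11/567 = -682/63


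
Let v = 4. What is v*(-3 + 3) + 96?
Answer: 96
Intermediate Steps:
v*(-3 + 3) + 96 = 4*(-3 + 3) + 96 = 4*0 + 96 = 0 + 96 = 96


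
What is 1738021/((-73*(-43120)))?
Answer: 1738021/3147760 ≈ 0.55215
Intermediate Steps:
1738021/((-73*(-43120))) = 1738021/3147760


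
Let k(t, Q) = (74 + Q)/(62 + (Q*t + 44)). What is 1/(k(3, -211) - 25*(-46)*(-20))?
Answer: -527/12120863 ≈ -4.3479e-5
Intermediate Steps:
k(t, Q) = (74 + Q)/(106 + Q*t) (k(t, Q) = (74 + Q)/(62 + (44 + Q*t)) = (74 + Q)/(106 + Q*t))
1/(k(3, -211) - 25*(-46)*(-20)) = 1/((74 - 211)/(106 - 211*3) - 25*(-46)*(-20)) = 1/(-137/(106 - 633) + 1150*(-20)) = 1/(-137/(-527) - 23000) = 1/(-1/527*(-137) - 23000) = 1/(137/527 - 23000) = 1/(-12120863/527) = -527/12120863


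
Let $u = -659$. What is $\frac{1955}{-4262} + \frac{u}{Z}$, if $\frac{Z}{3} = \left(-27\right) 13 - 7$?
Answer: $\frac{177247}{1144347} \approx 0.15489$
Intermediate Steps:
$Z = -1074$ ($Z = 3 \left(\left(-27\right) 13 - 7\right) = 3 \left(-351 - 7\right) = 3 \left(-358\right) = -1074$)
$\frac{1955}{-4262} + \frac{u}{Z} = \frac{1955}{-4262} - \frac{659}{-1074} = 1955 \left(- \frac{1}{4262}\right) - - \frac{659}{1074} = - \frac{1955}{4262} + \frac{659}{1074} = \frac{177247}{1144347}$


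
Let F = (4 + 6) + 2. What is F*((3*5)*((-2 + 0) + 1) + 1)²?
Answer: 2352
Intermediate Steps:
F = 12 (F = 10 + 2 = 12)
F*((3*5)*((-2 + 0) + 1) + 1)² = 12*((3*5)*((-2 + 0) + 1) + 1)² = 12*(15*(-2 + 1) + 1)² = 12*(15*(-1) + 1)² = 12*(-15 + 1)² = 12*(-14)² = 12*196 = 2352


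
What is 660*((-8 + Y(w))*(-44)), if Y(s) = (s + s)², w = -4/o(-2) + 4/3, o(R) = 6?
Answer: 542080/3 ≈ 1.8069e+5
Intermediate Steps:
w = ⅔ (w = -4/6 + 4/3 = -4*⅙ + 4*(⅓) = -⅔ + 4/3 = ⅔ ≈ 0.66667)
Y(s) = 4*s² (Y(s) = (2*s)² = 4*s²)
660*((-8 + Y(w))*(-44)) = 660*((-8 + 4*(⅔)²)*(-44)) = 660*((-8 + 4*(4/9))*(-44)) = 660*((-8 + 16/9)*(-44)) = 660*(-56/9*(-44)) = 660*(2464/9) = 542080/3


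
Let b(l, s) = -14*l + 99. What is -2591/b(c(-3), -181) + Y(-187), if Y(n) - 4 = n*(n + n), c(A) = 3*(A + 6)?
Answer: 1891025/27 ≈ 70038.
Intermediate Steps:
c(A) = 18 + 3*A (c(A) = 3*(6 + A) = 18 + 3*A)
b(l, s) = 99 - 14*l
Y(n) = 4 + 2*n² (Y(n) = 4 + n*(n + n) = 4 + n*(2*n) = 4 + 2*n²)
-2591/b(c(-3), -181) + Y(-187) = -2591/(99 - 14*(18 + 3*(-3))) + (4 + 2*(-187)²) = -2591/(99 - 14*(18 - 9)) + (4 + 2*34969) = -2591/(99 - 14*9) + (4 + 69938) = -2591/(99 - 126) + 69942 = -2591/(-27) + 69942 = -2591*(-1/27) + 69942 = 2591/27 + 69942 = 1891025/27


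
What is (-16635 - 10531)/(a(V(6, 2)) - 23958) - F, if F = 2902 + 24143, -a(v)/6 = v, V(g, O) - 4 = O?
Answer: -324445282/11997 ≈ -27044.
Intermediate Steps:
V(g, O) = 4 + O
a(v) = -6*v
F = 27045
(-16635 - 10531)/(a(V(6, 2)) - 23958) - F = (-16635 - 10531)/(-6*(4 + 2) - 23958) - 1*27045 = -27166/(-6*6 - 23958) - 27045 = -27166/(-36 - 23958) - 27045 = -27166/(-23994) - 27045 = -27166*(-1/23994) - 27045 = 13583/11997 - 27045 = -324445282/11997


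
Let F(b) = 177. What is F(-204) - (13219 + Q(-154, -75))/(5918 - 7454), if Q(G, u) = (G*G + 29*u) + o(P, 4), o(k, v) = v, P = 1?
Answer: 25553/128 ≈ 199.63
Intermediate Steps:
Q(G, u) = 4 + G**2 + 29*u (Q(G, u) = (G*G + 29*u) + 4 = (G**2 + 29*u) + 4 = 4 + G**2 + 29*u)
F(-204) - (13219 + Q(-154, -75))/(5918 - 7454) = 177 - (13219 + (4 + (-154)**2 + 29*(-75)))/(5918 - 7454) = 177 - (13219 + (4 + 23716 - 2175))/(-1536) = 177 - (13219 + 21545)*(-1)/1536 = 177 - 34764*(-1)/1536 = 177 - 1*(-2897/128) = 177 + 2897/128 = 25553/128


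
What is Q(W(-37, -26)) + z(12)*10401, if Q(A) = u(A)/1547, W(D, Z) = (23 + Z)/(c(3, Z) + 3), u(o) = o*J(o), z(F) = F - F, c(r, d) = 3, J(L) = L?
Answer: 1/6188 ≈ 0.00016160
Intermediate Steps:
z(F) = 0
u(o) = o² (u(o) = o*o = o²)
W(D, Z) = 23/6 + Z/6 (W(D, Z) = (23 + Z)/(3 + 3) = (23 + Z)/6 = (23 + Z)*(⅙) = 23/6 + Z/6)
Q(A) = A²/1547
Q(W(-37, -26)) + z(12)*10401 = (23/6 + (⅙)*(-26))²/1547 + 0*10401 = (23/6 - 13/3)²/1547 + 0 = (-½)²/1547 + 0 = (1/1547)*(¼) + 0 = 1/6188 + 0 = 1/6188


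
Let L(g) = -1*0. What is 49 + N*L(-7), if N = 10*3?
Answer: 49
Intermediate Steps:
L(g) = 0
N = 30
49 + N*L(-7) = 49 + 30*0 = 49 + 0 = 49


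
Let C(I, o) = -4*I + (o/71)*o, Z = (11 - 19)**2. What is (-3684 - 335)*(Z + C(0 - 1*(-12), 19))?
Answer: -6016443/71 ≈ -84739.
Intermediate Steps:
Z = 64 (Z = (-8)**2 = 64)
C(I, o) = -4*I + o**2/71 (C(I, o) = -4*I + (o*(1/71))*o = -4*I + (o/71)*o = -4*I + o**2/71)
(-3684 - 335)*(Z + C(0 - 1*(-12), 19)) = (-3684 - 335)*(64 + (-4*(0 - 1*(-12)) + (1/71)*19**2)) = -4019*(64 + (-4*(0 + 12) + (1/71)*361)) = -4019*(64 + (-4*12 + 361/71)) = -4019*(64 + (-48 + 361/71)) = -4019*(64 - 3047/71) = -4019*1497/71 = -6016443/71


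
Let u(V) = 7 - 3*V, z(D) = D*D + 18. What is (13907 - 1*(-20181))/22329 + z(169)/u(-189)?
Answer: 657707003/12816846 ≈ 51.316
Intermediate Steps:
z(D) = 18 + D² (z(D) = D² + 18 = 18 + D²)
(13907 - 1*(-20181))/22329 + z(169)/u(-189) = (13907 - 1*(-20181))/22329 + (18 + 169²)/(7 - 3*(-189)) = (13907 + 20181)*(1/22329) + (18 + 28561)/(7 + 567) = 34088*(1/22329) + 28579/574 = 34088/22329 + 28579*(1/574) = 34088/22329 + 28579/574 = 657707003/12816846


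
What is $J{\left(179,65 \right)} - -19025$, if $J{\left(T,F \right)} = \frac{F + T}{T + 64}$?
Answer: $\frac{4623319}{243} \approx 19026.0$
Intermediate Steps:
$J{\left(T,F \right)} = \frac{F + T}{64 + T}$
$J{\left(179,65 \right)} - -19025 = \frac{65 + 179}{64 + 179} - -19025 = \frac{1}{243} \cdot 244 + 19025 = \frac{244}{243} + 19025 = \frac{4623319}{243}$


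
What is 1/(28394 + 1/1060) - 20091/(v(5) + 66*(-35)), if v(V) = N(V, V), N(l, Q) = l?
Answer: 604694148631/69375062505 ≈ 8.7163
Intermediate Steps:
v(V) = V
1/(28394 + 1/1060) - 20091/(v(5) + 66*(-35)) = 1/(28394 + 1/1060) - 20091/(5 + 66*(-35)) = 1/(28394 + 1/1060) - 20091/(5 - 2310) = 1/(30097641/1060) - 20091/(-2305) = 1060/30097641 - 20091*(-1/2305) = 1060/30097641 + 20091/2305 = 604694148631/69375062505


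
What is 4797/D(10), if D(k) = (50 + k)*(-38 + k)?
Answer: -1599/560 ≈ -2.8554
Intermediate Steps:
D(k) = (-38 + k)*(50 + k)
4797/D(10) = 4797/(-1900 + 10² + 12*10) = 4797/(-1900 + 100 + 120) = 4797/(-1680) = 4797*(-1/1680) = -1599/560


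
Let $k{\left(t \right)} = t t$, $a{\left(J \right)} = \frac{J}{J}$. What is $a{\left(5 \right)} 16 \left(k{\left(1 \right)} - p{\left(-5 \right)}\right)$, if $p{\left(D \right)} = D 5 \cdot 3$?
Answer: $1216$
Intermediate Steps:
$p{\left(D \right)} = 15 D$ ($p{\left(D \right)} = 5 D 3 = 15 D$)
$a{\left(J \right)} = 1$
$k{\left(t \right)} = t^{2}$
$a{\left(5 \right)} 16 \left(k{\left(1 \right)} - p{\left(-5 \right)}\right) = 1 \cdot 16 \left(1^{2} - 15 \left(-5\right)\right) = 16 \left(1 - -75\right) = 16 \left(1 + 75\right) = 16 \cdot 76 = 1216$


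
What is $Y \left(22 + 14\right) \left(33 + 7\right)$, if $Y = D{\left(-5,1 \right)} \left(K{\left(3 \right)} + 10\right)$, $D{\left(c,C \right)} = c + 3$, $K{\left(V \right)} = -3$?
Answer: $-20160$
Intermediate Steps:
$D{\left(c,C \right)} = 3 + c$
$Y = -14$ ($Y = \left(3 - 5\right) \left(-3 + 10\right) = \left(-2\right) 7 = -14$)
$Y \left(22 + 14\right) \left(33 + 7\right) = - 14 \left(22 + 14\right) \left(33 + 7\right) = - 14 \cdot 36 \cdot 40 = \left(-14\right) 1440 = -20160$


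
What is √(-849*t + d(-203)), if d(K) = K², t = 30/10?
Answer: √38662 ≈ 196.63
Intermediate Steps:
t = 3 (t = 30*(⅒) = 3)
√(-849*t + d(-203)) = √(-849*3 + (-203)²) = √(-2547 + 41209) = √38662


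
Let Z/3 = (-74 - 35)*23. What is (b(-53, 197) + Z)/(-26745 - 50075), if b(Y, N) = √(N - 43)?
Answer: 327/3340 - √154/76820 ≈ 0.097743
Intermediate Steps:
b(Y, N) = √(-43 + N)
Z = -7521 (Z = 3*((-74 - 35)*23) = 3*(-109*23) = 3*(-2507) = -7521)
(b(-53, 197) + Z)/(-26745 - 50075) = (√(-43 + 197) - 7521)/(-26745 - 50075) = (√154 - 7521)/(-76820) = (-7521 + √154)*(-1/76820) = 327/3340 - √154/76820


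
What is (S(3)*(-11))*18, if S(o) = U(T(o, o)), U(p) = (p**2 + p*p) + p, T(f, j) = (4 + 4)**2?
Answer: -1634688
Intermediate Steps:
T(f, j) = 64 (T(f, j) = 8**2 = 64)
U(p) = p + 2*p**2 (U(p) = (p**2 + p**2) + p = 2*p**2 + p = p + 2*p**2)
S(o) = 8256 (S(o) = 64*(1 + 2*64) = 64*(1 + 128) = 64*129 = 8256)
(S(3)*(-11))*18 = (8256*(-11))*18 = -90816*18 = -1634688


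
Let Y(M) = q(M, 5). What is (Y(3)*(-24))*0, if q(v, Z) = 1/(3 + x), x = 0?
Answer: 0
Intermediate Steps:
q(v, Z) = ⅓ (q(v, Z) = 1/(3 + 0) = 1/3 = ⅓)
Y(M) = ⅓
(Y(3)*(-24))*0 = ((⅓)*(-24))*0 = -8*0 = 0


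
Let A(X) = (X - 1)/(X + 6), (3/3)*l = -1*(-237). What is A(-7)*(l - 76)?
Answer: 1288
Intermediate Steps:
l = 237 (l = -1*(-237) = 237)
A(X) = (-1 + X)/(6 + X)
A(-7)*(l - 76) = ((-1 - 7)/(6 - 7))*(237 - 76) = (-8/(-1))*161 = -1*(-8)*161 = 8*161 = 1288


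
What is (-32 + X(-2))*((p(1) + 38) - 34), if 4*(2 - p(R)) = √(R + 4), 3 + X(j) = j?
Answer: -222 + 37*√5/4 ≈ -201.32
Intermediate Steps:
X(j) = -3 + j
p(R) = 2 - √(4 + R)/4 (p(R) = 2 - √(R + 4)/4 = 2 - √(4 + R)/4)
(-32 + X(-2))*((p(1) + 38) - 34) = (-32 + (-3 - 2))*(((2 - √(4 + 1)/4) + 38) - 34) = (-32 - 5)*(((2 - √5/4) + 38) - 34) = -37*((40 - √5/4) - 34) = -37*(6 - √5/4) = -222 + 37*√5/4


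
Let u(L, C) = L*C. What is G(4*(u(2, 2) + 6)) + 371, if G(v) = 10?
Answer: 381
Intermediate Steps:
u(L, C) = C*L
G(4*(u(2, 2) + 6)) + 371 = 10 + 371 = 381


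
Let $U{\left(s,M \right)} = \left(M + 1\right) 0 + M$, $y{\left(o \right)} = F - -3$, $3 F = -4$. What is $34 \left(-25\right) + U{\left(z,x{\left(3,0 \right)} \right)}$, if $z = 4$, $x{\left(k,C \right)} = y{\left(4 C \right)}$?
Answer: $- \frac{2545}{3} \approx -848.33$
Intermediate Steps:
$F = - \frac{4}{3}$ ($F = \frac{1}{3} \left(-4\right) = - \frac{4}{3} \approx -1.3333$)
$y{\left(o \right)} = \frac{5}{3}$ ($y{\left(o \right)} = - \frac{4}{3} - -3 = - \frac{4}{3} + 3 = \frac{5}{3}$)
$x{\left(k,C \right)} = \frac{5}{3}$
$U{\left(s,M \right)} = M$ ($U{\left(s,M \right)} = \left(1 + M\right) 0 + M = 0 + M = M$)
$34 \left(-25\right) + U{\left(z,x{\left(3,0 \right)} \right)} = 34 \left(-25\right) + \frac{5}{3} = -850 + \frac{5}{3} = - \frac{2545}{3}$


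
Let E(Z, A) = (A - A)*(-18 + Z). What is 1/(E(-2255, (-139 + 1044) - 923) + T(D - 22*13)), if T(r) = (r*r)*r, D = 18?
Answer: -1/19248832 ≈ -5.1951e-8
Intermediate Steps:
E(Z, A) = 0 (E(Z, A) = 0*(-18 + Z) = 0)
T(r) = r³ (T(r) = r²*r = r³)
1/(E(-2255, (-139 + 1044) - 923) + T(D - 22*13)) = 1/(0 + (18 - 22*13)³) = 1/(0 + (18 - 286)³) = 1/(0 + (-268)³) = 1/(0 - 19248832) = 1/(-19248832) = -1/19248832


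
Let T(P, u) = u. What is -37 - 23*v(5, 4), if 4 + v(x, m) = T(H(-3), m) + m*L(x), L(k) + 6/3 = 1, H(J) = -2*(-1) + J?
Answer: 55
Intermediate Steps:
H(J) = 2 + J
L(k) = -1 (L(k) = -2 + 1 = -1)
v(x, m) = -4 (v(x, m) = -4 + (m + m*(-1)) = -4 + (m - m) = -4 + 0 = -4)
-37 - 23*v(5, 4) = -37 - 23*(-4) = -37 + 92 = 55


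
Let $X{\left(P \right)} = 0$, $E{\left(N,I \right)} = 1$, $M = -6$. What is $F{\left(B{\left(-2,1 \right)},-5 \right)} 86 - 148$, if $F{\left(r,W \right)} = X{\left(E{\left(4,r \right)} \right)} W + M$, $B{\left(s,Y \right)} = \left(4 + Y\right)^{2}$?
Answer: $-664$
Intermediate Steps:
$F{\left(r,W \right)} = -6$ ($F{\left(r,W \right)} = 0 W - 6 = 0 - 6 = -6$)
$F{\left(B{\left(-2,1 \right)},-5 \right)} 86 - 148 = \left(-6\right) 86 - 148 = -516 - 148 = -664$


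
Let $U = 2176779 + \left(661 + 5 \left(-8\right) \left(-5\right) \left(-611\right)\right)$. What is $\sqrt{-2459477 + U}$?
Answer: $i \sqrt{404237} \approx 635.8 i$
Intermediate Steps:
$U = 2055240$ ($U = 2176779 + \left(661 + \left(-40\right) \left(-5\right) \left(-611\right)\right) = 2176779 + \left(661 + 200 \left(-611\right)\right) = 2176779 + \left(661 - 122200\right) = 2176779 - 121539 = 2055240$)
$\sqrt{-2459477 + U} = \sqrt{-2459477 + 2055240} = \sqrt{-404237} = i \sqrt{404237}$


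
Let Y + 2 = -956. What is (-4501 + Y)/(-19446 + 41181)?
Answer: -5459/21735 ≈ -0.25116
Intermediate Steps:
Y = -958 (Y = -2 - 956 = -958)
(-4501 + Y)/(-19446 + 41181) = (-4501 - 958)/(-19446 + 41181) = -5459/21735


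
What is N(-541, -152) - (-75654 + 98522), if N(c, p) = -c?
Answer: -22327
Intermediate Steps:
N(-541, -152) - (-75654 + 98522) = -1*(-541) - (-75654 + 98522) = 541 - 1*22868 = 541 - 22868 = -22327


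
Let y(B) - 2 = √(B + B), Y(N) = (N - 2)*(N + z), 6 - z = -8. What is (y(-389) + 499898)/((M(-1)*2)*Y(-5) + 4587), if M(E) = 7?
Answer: 99980/741 + I*√778/3705 ≈ 134.93 + 0.0075284*I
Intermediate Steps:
z = 14 (z = 6 - 1*(-8) = 6 + 8 = 14)
Y(N) = (-2 + N)*(14 + N) (Y(N) = (N - 2)*(N + 14) = (-2 + N)*(14 + N))
y(B) = 2 + √2*√B (y(B) = 2 + √(B + B) = 2 + √(2*B) = 2 + √2*√B)
(y(-389) + 499898)/((M(-1)*2)*Y(-5) + 4587) = ((2 + √2*√(-389)) + 499898)/((7*2)*(-28 + (-5)² + 12*(-5)) + 4587) = ((2 + √2*(I*√389)) + 499898)/(14*(-28 + 25 - 60) + 4587) = ((2 + I*√778) + 499898)/(14*(-63) + 4587) = (499900 + I*√778)/(-882 + 4587) = (499900 + I*√778)/3705 = (499900 + I*√778)*(1/3705) = 99980/741 + I*√778/3705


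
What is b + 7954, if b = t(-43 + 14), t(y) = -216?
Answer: 7738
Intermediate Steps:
b = -216
b + 7954 = -216 + 7954 = 7738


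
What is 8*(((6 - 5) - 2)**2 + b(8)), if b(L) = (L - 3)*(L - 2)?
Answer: 248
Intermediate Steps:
b(L) = (-3 + L)*(-2 + L)
8*(((6 - 5) - 2)**2 + b(8)) = 8*(((6 - 5) - 2)**2 + (6 + 8**2 - 5*8)) = 8*((1 - 2)**2 + (6 + 64 - 40)) = 8*((-1)**2 + 30) = 8*(1 + 30) = 8*31 = 248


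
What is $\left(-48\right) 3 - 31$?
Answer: $-175$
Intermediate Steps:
$\left(-48\right) 3 - 31 = -144 - 31 = -175$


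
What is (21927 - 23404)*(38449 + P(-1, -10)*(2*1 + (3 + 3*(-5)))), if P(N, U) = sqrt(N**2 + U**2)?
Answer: -56789173 + 14770*sqrt(101) ≈ -5.6641e+7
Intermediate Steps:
(21927 - 23404)*(38449 + P(-1, -10)*(2*1 + (3 + 3*(-5)))) = (21927 - 23404)*(38449 + sqrt((-1)**2 + (-10)**2)*(2*1 + (3 + 3*(-5)))) = -1477*(38449 + sqrt(1 + 100)*(2 + (3 - 15))) = -1477*(38449 + sqrt(101)*(2 - 12)) = -1477*(38449 + sqrt(101)*(-10)) = -1477*(38449 - 10*sqrt(101)) = -56789173 + 14770*sqrt(101)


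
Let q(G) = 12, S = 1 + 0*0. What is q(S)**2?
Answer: 144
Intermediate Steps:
S = 1 (S = 1 + 0 = 1)
q(S)**2 = 12**2 = 144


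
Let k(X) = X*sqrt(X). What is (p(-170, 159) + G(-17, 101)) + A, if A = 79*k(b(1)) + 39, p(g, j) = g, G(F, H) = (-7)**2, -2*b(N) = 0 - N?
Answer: -82 + 79*sqrt(2)/4 ≈ -54.069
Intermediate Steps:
b(N) = N/2 (b(N) = -(0 - N)/2 = -(-1)*N/2 = N/2)
G(F, H) = 49
k(X) = X**(3/2)
A = 39 + 79*sqrt(2)/4 (A = 79*((1/2)*1)**(3/2) + 39 = 79*(1/2)**(3/2) + 39 = 79*(sqrt(2)/4) + 39 = 79*sqrt(2)/4 + 39 = 39 + 79*sqrt(2)/4 ≈ 66.931)
(p(-170, 159) + G(-17, 101)) + A = (-170 + 49) + (39 + 79*sqrt(2)/4) = -121 + (39 + 79*sqrt(2)/4) = -82 + 79*sqrt(2)/4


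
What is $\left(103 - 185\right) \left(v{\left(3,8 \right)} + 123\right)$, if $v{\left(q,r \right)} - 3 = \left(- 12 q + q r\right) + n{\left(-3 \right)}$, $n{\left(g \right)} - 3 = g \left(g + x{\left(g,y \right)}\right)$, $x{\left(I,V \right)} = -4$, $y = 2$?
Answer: $-11316$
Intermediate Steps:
$n{\left(g \right)} = 3 + g \left(-4 + g\right)$ ($n{\left(g \right)} = 3 + g \left(g - 4\right) = 3 + g \left(-4 + g\right)$)
$v{\left(q,r \right)} = 27 - 12 q + q r$ ($v{\left(q,r \right)} = 3 + \left(\left(- 12 q + q r\right) + \left(3 + \left(-3\right)^{2} - -12\right)\right) = 3 + \left(\left(- 12 q + q r\right) + \left(3 + 9 + 12\right)\right) = 3 + \left(\left(- 12 q + q r\right) + 24\right) = 3 + \left(24 - 12 q + q r\right) = 27 - 12 q + q r$)
$\left(103 - 185\right) \left(v{\left(3,8 \right)} + 123\right) = \left(103 - 185\right) \left(\left(27 - 36 + 3 \cdot 8\right) + 123\right) = - 82 \left(\left(27 - 36 + 24\right) + 123\right) = - 82 \left(15 + 123\right) = \left(-82\right) 138 = -11316$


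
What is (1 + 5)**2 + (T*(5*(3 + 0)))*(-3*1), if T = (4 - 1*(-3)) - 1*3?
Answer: -144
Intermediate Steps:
T = 4 (T = (4 + 3) - 3 = 7 - 3 = 4)
(1 + 5)**2 + (T*(5*(3 + 0)))*(-3*1) = (1 + 5)**2 + (4*(5*(3 + 0)))*(-3*1) = 6**2 + (4*(5*3))*(-3) = 36 + (4*15)*(-3) = 36 + 60*(-3) = 36 - 180 = -144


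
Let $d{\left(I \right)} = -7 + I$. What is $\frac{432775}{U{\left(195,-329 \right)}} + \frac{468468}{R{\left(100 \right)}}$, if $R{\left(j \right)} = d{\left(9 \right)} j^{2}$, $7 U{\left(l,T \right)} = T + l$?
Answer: $- \frac{7565715661}{335000} \approx -22584.0$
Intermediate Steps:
$U{\left(l,T \right)} = \frac{T}{7} + \frac{l}{7}$ ($U{\left(l,T \right)} = \frac{T + l}{7} = \frac{T}{7} + \frac{l}{7}$)
$R{\left(j \right)} = 2 j^{2}$ ($R{\left(j \right)} = \left(-7 + 9\right) j^{2} = 2 j^{2}$)
$\frac{432775}{U{\left(195,-329 \right)}} + \frac{468468}{R{\left(100 \right)}} = \frac{432775}{\frac{1}{7} \left(-329\right) + \frac{1}{7} \cdot 195} + \frac{468468}{2 \cdot 100^{2}} = \frac{432775}{-47 + \frac{195}{7}} + \frac{468468}{2 \cdot 10000} = \frac{432775}{- \frac{134}{7}} + \frac{468468}{20000} = 432775 \left(- \frac{7}{134}\right) + 468468 \cdot \frac{1}{20000} = - \frac{3029425}{134} + \frac{117117}{5000} = - \frac{7565715661}{335000}$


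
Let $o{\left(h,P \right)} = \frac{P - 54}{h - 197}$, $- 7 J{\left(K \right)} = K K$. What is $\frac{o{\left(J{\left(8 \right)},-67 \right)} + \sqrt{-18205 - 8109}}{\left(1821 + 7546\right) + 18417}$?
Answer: $\frac{847}{40092312} + \frac{i \sqrt{26314}}{27784} \approx 2.1126 \cdot 10^{-5} + 0.0058385 i$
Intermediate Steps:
$J{\left(K \right)} = - \frac{K^{2}}{7}$ ($J{\left(K \right)} = - \frac{K K}{7} = - \frac{K^{2}}{7}$)
$o{\left(h,P \right)} = \frac{-54 + P}{-197 + h}$
$\frac{o{\left(J{\left(8 \right)},-67 \right)} + \sqrt{-18205 - 8109}}{\left(1821 + 7546\right) + 18417} = \frac{\frac{-54 - 67}{-197 - \frac{8^{2}}{7}} + \sqrt{-18205 - 8109}}{\left(1821 + 7546\right) + 18417} = \frac{\frac{1}{-197 - \frac{64}{7}} \left(-121\right) + \sqrt{-26314}}{9367 + 18417} = \frac{\frac{1}{-197 - \frac{64}{7}} \left(-121\right) + i \sqrt{26314}}{27784} = \left(\frac{1}{- \frac{1443}{7}} \left(-121\right) + i \sqrt{26314}\right) \frac{1}{27784} = \left(\left(- \frac{7}{1443}\right) \left(-121\right) + i \sqrt{26314}\right) \frac{1}{27784} = \left(\frac{847}{1443} + i \sqrt{26314}\right) \frac{1}{27784} = \frac{847}{40092312} + \frac{i \sqrt{26314}}{27784}$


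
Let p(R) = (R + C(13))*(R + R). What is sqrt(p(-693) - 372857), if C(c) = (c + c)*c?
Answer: sqrt(119173) ≈ 345.21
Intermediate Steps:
C(c) = 2*c**2 (C(c) = (2*c)*c = 2*c**2)
p(R) = 2*R*(338 + R) (p(R) = (R + 2*13**2)*(R + R) = (R + 2*169)*(2*R) = (R + 338)*(2*R) = (338 + R)*(2*R) = 2*R*(338 + R))
sqrt(p(-693) - 372857) = sqrt(2*(-693)*(338 - 693) - 372857) = sqrt(2*(-693)*(-355) - 372857) = sqrt(492030 - 372857) = sqrt(119173)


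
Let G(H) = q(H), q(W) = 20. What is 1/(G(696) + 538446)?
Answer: 1/538466 ≈ 1.8571e-6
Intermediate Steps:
G(H) = 20
1/(G(696) + 538446) = 1/(20 + 538446) = 1/538466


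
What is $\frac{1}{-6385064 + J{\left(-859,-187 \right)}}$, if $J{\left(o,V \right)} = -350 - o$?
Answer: $- \frac{1}{6384555} \approx -1.5663 \cdot 10^{-7}$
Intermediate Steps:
$\frac{1}{-6385064 + J{\left(-859,-187 \right)}} = \frac{1}{-6385064 - -509} = \frac{1}{-6385064 + \left(-350 + 859\right)} = \frac{1}{-6385064 + 509} = \frac{1}{-6384555} = - \frac{1}{6384555}$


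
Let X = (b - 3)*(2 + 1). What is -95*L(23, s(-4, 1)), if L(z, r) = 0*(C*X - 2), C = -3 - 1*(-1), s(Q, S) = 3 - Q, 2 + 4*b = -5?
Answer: 0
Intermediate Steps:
b = -7/4 (b = -1/2 + (1/4)*(-5) = -1/2 - 5/4 = -7/4 ≈ -1.7500)
C = -2 (C = -3 + 1 = -2)
X = -57/4 (X = (-7/4 - 3)*(2 + 1) = -19/4*3 = -57/4 ≈ -14.250)
L(z, r) = 0 (L(z, r) = 0*(-2*(-57/4) - 2) = 0*(57/2 - 2) = 0*(53/2) = 0)
-95*L(23, s(-4, 1)) = -95*0 = 0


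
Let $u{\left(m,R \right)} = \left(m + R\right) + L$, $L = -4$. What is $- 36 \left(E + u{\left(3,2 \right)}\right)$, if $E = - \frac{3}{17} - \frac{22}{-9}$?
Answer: $- \frac{2000}{17} \approx -117.65$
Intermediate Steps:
$u{\left(m,R \right)} = -4 + R + m$ ($u{\left(m,R \right)} = \left(m + R\right) - 4 = \left(R + m\right) - 4 = -4 + R + m$)
$E = \frac{347}{153}$ ($E = \left(-3\right) \frac{1}{17} - - \frac{22}{9} = - \frac{3}{17} + \frac{22}{9} = \frac{347}{153} \approx 2.268$)
$- 36 \left(E + u{\left(3,2 \right)}\right) = - 36 \left(\frac{347}{153} + \left(-4 + 2 + 3\right)\right) = - 36 \left(\frac{347}{153} + 1\right) = \left(-36\right) \frac{500}{153} = - \frac{2000}{17}$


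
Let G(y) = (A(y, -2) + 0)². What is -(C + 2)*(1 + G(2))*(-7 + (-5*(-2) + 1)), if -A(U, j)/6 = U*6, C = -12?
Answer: 207400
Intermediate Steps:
A(U, j) = -36*U (A(U, j) = -6*U*6 = -36*U)
G(y) = 1296*y² (G(y) = (-36*y + 0)² = (-36*y)² = 1296*y²)
-(C + 2)*(1 + G(2))*(-7 + (-5*(-2) + 1)) = -(-12 + 2)*(1 + 1296*2²)*(-7 + (-5*(-2) + 1)) = -(-10)*(1 + 1296*4)*(-7 + (10 + 1)) = -(-10)*(1 + 5184)*(-7 + 11) = -(-10)*5185*4 = -(-10)*20740 = -1*(-207400) = 207400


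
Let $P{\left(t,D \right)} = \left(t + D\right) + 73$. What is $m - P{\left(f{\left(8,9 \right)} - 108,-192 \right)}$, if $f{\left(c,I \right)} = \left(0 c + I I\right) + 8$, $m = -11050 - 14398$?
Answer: $-25310$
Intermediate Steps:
$m = -25448$
$f{\left(c,I \right)} = 8 + I^{2}$ ($f{\left(c,I \right)} = \left(0 + I^{2}\right) + 8 = I^{2} + 8 = 8 + I^{2}$)
$P{\left(t,D \right)} = 73 + D + t$ ($P{\left(t,D \right)} = \left(D + t\right) + 73 = 73 + D + t$)
$m - P{\left(f{\left(8,9 \right)} - 108,-192 \right)} = -25448 - \left(73 - 192 + \left(\left(8 + 9^{2}\right) - 108\right)\right) = -25448 - \left(73 - 192 + \left(\left(8 + 81\right) - 108\right)\right) = -25448 - \left(73 - 192 + \left(89 - 108\right)\right) = -25448 - \left(73 - 192 - 19\right) = -25448 - -138 = -25448 + 138 = -25310$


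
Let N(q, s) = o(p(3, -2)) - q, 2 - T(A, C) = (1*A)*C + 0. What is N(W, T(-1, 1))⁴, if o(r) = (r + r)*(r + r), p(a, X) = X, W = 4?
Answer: 20736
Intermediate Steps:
o(r) = 4*r² (o(r) = (2*r)*(2*r) = 4*r²)
T(A, C) = 2 - A*C (T(A, C) = 2 - ((1*A)*C + 0) = 2 - (A*C + 0) = 2 - A*C)
N(q, s) = 16 - q (N(q, s) = 4*(-2)² - q = 4*4 - q = 16 - q)
N(W, T(-1, 1))⁴ = (16 - 1*4)⁴ = (16 - 4)⁴ = 12⁴ = 20736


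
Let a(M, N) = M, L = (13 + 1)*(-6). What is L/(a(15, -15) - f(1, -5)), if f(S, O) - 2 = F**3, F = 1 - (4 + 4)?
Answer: -21/89 ≈ -0.23595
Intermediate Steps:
L = -84 (L = 14*(-6) = -84)
F = -7 (F = 1 - 1*8 = 1 - 8 = -7)
f(S, O) = -341 (f(S, O) = 2 + (-7)**3 = 2 - 343 = -341)
L/(a(15, -15) - f(1, -5)) = -84/(15 - 1*(-341)) = -84/(15 + 341) = -84/356 = -84*1/356 = -21/89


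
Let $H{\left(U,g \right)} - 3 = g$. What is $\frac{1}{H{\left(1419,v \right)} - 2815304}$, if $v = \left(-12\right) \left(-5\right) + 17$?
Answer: $- \frac{1}{2815224} \approx -3.5521 \cdot 10^{-7}$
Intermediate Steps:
$v = 77$ ($v = 60 + 17 = 77$)
$H{\left(U,g \right)} = 3 + g$
$\frac{1}{H{\left(1419,v \right)} - 2815304} = \frac{1}{\left(3 + 77\right) - 2815304} = \frac{1}{80 - 2815304} = \frac{1}{-2815224} = - \frac{1}{2815224}$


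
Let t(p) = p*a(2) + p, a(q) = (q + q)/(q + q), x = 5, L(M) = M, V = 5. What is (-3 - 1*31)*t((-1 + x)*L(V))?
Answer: -1360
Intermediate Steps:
a(q) = 1 (a(q) = (2*q)/((2*q)) = (2*q)*(1/(2*q)) = 1)
t(p) = 2*p (t(p) = p*1 + p = p + p = 2*p)
(-3 - 1*31)*t((-1 + x)*L(V)) = (-3 - 1*31)*(2*((-1 + 5)*5)) = (-3 - 31)*(2*(4*5)) = -68*20 = -34*40 = -1360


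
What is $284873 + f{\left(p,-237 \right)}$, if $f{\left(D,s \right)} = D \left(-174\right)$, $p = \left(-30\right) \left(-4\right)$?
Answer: $263993$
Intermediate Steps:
$p = 120$
$f{\left(D,s \right)} = - 174 D$
$284873 + f{\left(p,-237 \right)} = 284873 - 20880 = 263993$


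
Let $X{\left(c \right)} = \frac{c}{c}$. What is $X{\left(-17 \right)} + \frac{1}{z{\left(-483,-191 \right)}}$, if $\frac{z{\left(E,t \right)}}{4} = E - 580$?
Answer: $\frac{4251}{4252} \approx 0.99976$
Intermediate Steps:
$z{\left(E,t \right)} = -2320 + 4 E$ ($z{\left(E,t \right)} = 4 \left(E - 580\right) = 4 \left(-580 + E\right) = -2320 + 4 E$)
$X{\left(c \right)} = 1$
$X{\left(-17 \right)} + \frac{1}{z{\left(-483,-191 \right)}} = 1 + \frac{1}{-2320 + 4 \left(-483\right)} = 1 + \frac{1}{-2320 - 1932} = 1 + \frac{1}{-4252} = 1 - \frac{1}{4252} = \frac{4251}{4252}$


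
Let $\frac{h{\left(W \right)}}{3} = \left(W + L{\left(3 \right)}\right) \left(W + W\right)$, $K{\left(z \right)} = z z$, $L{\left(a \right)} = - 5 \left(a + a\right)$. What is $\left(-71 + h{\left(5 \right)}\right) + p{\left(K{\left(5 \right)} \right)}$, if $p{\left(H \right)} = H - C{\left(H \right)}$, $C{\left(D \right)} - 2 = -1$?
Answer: $-797$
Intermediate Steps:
$L{\left(a \right)} = - 10 a$ ($L{\left(a \right)} = - 5 \cdot 2 a = - 10 a$)
$K{\left(z \right)} = z^{2}$
$C{\left(D \right)} = 1$ ($C{\left(D \right)} = 2 - 1 = 1$)
$h{\left(W \right)} = 6 W \left(-30 + W\right)$ ($h{\left(W \right)} = 3 \left(W - 30\right) \left(W + W\right) = 3 \left(W - 30\right) 2 W = 3 \left(-30 + W\right) 2 W = 3 \cdot 2 W \left(-30 + W\right) = 6 W \left(-30 + W\right)$)
$p{\left(H \right)} = -1 + H$ ($p{\left(H \right)} = H - 1 = -1 + H$)
$\left(-71 + h{\left(5 \right)}\right) + p{\left(K{\left(5 \right)} \right)} = \left(-71 + 6 \cdot 5 \left(-30 + 5\right)\right) - \left(1 - 5^{2}\right) = \left(-71 + 6 \cdot 5 \left(-25\right)\right) + \left(-1 + 25\right) = \left(-71 - 750\right) + 24 = -821 + 24 = -797$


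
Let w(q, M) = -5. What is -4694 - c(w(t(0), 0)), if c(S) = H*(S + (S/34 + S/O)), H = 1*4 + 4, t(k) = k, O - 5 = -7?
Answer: -79438/17 ≈ -4672.8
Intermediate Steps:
O = -2 (O = 5 - 7 = -2)
H = 8 (H = 4 + 4 = 8)
c(S) = 72*S/17 (c(S) = 8*(S + (S/34 + S/(-2))) = 8*(S + (S*(1/34) + S*(-½))) = 8*(S + (S/34 - S/2)) = 8*(S - 8*S/17) = 8*(9*S/17) = 72*S/17)
-4694 - c(w(t(0), 0)) = -4694 - 72*(-5)/17 = -4694 - 1*(-360/17) = -4694 + 360/17 = -79438/17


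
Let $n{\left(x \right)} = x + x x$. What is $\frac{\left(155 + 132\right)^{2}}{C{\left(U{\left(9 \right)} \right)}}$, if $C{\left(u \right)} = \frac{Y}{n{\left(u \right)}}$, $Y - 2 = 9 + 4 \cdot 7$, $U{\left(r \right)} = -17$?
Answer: $\frac{22404368}{39} \approx 5.7447 \cdot 10^{5}$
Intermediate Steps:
$n{\left(x \right)} = x + x^{2}$
$Y = 39$ ($Y = 2 + \left(9 + 4 \cdot 7\right) = 2 + \left(9 + 28\right) = 2 + 37 = 39$)
$C{\left(u \right)} = \frac{39}{u \left(1 + u\right)}$
$\frac{\left(155 + 132\right)^{2}}{C{\left(U{\left(9 \right)} \right)}} = \frac{\left(155 + 132\right)^{2}}{39 \frac{1}{-17} \frac{1}{1 - 17}} = \frac{287^{2}}{39 \left(- \frac{1}{17}\right) \frac{1}{-16}} = \frac{82369}{39 \left(- \frac{1}{17}\right) \left(- \frac{1}{16}\right)} = \frac{82369}{\frac{39}{272}} = 82369 \cdot \frac{272}{39} = \frac{22404368}{39}$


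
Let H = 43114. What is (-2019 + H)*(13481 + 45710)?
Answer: 2432454145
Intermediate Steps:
(-2019 + H)*(13481 + 45710) = (-2019 + 43114)*(13481 + 45710) = 41095*59191 = 2432454145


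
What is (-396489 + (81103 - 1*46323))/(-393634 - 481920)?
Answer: 361709/875554 ≈ 0.41312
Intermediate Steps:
(-396489 + (81103 - 1*46323))/(-393634 - 481920) = (-396489 + (81103 - 46323))/(-875554) = (-396489 + 34780)*(-1/875554) = -361709*(-1/875554) = 361709/875554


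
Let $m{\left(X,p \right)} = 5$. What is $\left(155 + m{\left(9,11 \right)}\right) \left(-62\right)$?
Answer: $-9920$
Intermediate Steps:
$\left(155 + m{\left(9,11 \right)}\right) \left(-62\right) = \left(155 + 5\right) \left(-62\right) = 160 \left(-62\right) = -9920$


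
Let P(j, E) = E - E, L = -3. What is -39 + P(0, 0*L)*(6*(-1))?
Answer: -39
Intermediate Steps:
P(j, E) = 0
-39 + P(0, 0*L)*(6*(-1)) = -39 + 0*(6*(-1)) = -39 + 0*(-6) = -39 + 0 = -39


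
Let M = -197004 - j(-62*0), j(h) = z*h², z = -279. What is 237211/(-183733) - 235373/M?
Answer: -3485728435/36196135932 ≈ -0.096301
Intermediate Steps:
j(h) = -279*h²
M = -197004 (M = -197004 - (-279)*(-62*0)² = -197004 - (-279)*0² = -197004 - (-279)*0 = -197004 - 1*0 = -197004 + 0 = -197004)
237211/(-183733) - 235373/M = 237211/(-183733) - 235373/(-197004) = 237211*(-1/183733) - 235373*(-1/197004) = -237211/183733 + 235373/197004 = -3485728435/36196135932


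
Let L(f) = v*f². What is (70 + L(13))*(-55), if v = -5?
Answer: 42625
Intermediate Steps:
L(f) = -5*f²
(70 + L(13))*(-55) = (70 - 5*13²)*(-55) = (70 - 5*169)*(-55) = (70 - 845)*(-55) = -775*(-55) = 42625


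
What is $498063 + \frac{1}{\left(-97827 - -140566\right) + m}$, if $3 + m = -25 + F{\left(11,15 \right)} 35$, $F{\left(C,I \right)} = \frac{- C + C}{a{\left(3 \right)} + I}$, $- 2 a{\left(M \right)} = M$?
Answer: $\frac{21272768794}{42711} \approx 4.9806 \cdot 10^{5}$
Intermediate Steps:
$a{\left(M \right)} = - \frac{M}{2}$
$F{\left(C,I \right)} = 0$ ($F{\left(C,I \right)} = \frac{- C + C}{\left(- \frac{1}{2}\right) 3 + I} = \frac{0}{- \frac{3}{2} + I} = 0$)
$m = -28$ ($m = -3 + \left(-25 + 0 \cdot 35\right) = -3 + \left(-25 + 0\right) = -3 - 25 = -28$)
$498063 + \frac{1}{\left(-97827 - -140566\right) + m} = 498063 + \frac{1}{\left(-97827 - -140566\right) - 28} = 498063 + \frac{1}{\left(-97827 + 140566\right) - 28} = 498063 + \frac{1}{42739 - 28} = 498063 + \frac{1}{42711} = \frac{21272768794}{42711}$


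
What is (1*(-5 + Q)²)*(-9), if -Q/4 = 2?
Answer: -1521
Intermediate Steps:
Q = -8 (Q = -4*2 = -8)
(1*(-5 + Q)²)*(-9) = (1*(-5 - 8)²)*(-9) = (1*(-13)²)*(-9) = (1*169)*(-9) = 169*(-9) = -1521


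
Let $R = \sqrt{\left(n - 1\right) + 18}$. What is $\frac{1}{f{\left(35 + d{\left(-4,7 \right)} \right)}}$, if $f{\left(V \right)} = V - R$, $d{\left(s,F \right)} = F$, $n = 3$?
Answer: $\frac{21}{872} + \frac{\sqrt{5}}{872} \approx 0.026647$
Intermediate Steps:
$R = 2 \sqrt{5}$ ($R = \sqrt{\left(3 - 1\right) + 18} = \sqrt{2 + 18} = \sqrt{20} = 2 \sqrt{5} \approx 4.4721$)
$f{\left(V \right)} = V - 2 \sqrt{5}$
$\frac{1}{f{\left(35 + d{\left(-4,7 \right)} \right)}} = \frac{1}{\left(35 + 7\right) - 2 \sqrt{5}} = \frac{1}{42 - 2 \sqrt{5}}$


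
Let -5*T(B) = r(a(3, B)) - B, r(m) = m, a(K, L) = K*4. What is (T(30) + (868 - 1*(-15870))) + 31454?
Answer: 240978/5 ≈ 48196.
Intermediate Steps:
a(K, L) = 4*K
T(B) = -12/5 + B/5 (T(B) = -(4*3 - B)/5 = -(12 - B)/5 = -12/5 + B/5)
(T(30) + (868 - 1*(-15870))) + 31454 = ((-12/5 + (⅕)*30) + (868 - 1*(-15870))) + 31454 = ((-12/5 + 6) + (868 + 15870)) + 31454 = (18/5 + 16738) + 31454 = 83708/5 + 31454 = 240978/5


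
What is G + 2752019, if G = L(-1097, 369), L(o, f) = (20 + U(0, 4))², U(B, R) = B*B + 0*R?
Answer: 2752419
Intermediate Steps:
U(B, R) = B² (U(B, R) = B² + 0 = B²)
L(o, f) = 400 (L(o, f) = (20 + 0²)² = (20 + 0)² = 20² = 400)
G = 400
G + 2752019 = 400 + 2752019 = 2752419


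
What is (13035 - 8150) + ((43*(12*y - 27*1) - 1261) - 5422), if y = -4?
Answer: -5023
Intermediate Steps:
(13035 - 8150) + ((43*(12*y - 27*1) - 1261) - 5422) = (13035 - 8150) + ((43*(12*(-4) - 27*1) - 1261) - 5422) = 4885 + ((43*(-48 - 27) - 1261) - 5422) = 4885 + ((43*(-75) - 1261) - 5422) = 4885 + ((-3225 - 1261) - 5422) = 4885 + (-4486 - 5422) = 4885 - 9908 = -5023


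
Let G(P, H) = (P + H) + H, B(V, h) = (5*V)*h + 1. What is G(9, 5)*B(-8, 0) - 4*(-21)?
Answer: 103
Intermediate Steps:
B(V, h) = 1 + 5*V*h (B(V, h) = 5*V*h + 1 = 1 + 5*V*h)
G(P, H) = P + 2*H (G(P, H) = (H + P) + H = P + 2*H)
G(9, 5)*B(-8, 0) - 4*(-21) = (9 + 2*5)*(1 + 5*(-8)*0) - 4*(-21) = (9 + 10)*(1 + 0) + 84 = 19*1 + 84 = 19 + 84 = 103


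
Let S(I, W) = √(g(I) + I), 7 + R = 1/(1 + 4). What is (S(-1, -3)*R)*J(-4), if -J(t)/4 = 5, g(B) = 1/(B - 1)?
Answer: 68*I*√6 ≈ 166.57*I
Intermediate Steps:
g(B) = 1/(-1 + B)
J(t) = -20 (J(t) = -4*5 = -20)
R = -34/5 (R = -7 + 1/(1 + 4) = -7 + 1/5 = -7 + ⅕ = -34/5 ≈ -6.8000)
S(I, W) = √(I + 1/(-1 + I)) (S(I, W) = √(1/(-1 + I) + I) = √(I + 1/(-1 + I)))
(S(-1, -3)*R)*J(-4) = (√((1 - (-1 - 1))/(-1 - 1))*(-34/5))*(-20) = (√((1 - 1*(-2))/(-2))*(-34/5))*(-20) = (√(-(1 + 2)/2)*(-34/5))*(-20) = (√(-½*3)*(-34/5))*(-20) = (√(-3/2)*(-34/5))*(-20) = ((I*√6/2)*(-34/5))*(-20) = -17*I*√6/5*(-20) = 68*I*√6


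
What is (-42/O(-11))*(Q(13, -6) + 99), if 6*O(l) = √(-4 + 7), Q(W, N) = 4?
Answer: -8652*√3 ≈ -14986.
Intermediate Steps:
O(l) = √3/6 (O(l) = √(-4 + 7)/6 = √3/6)
(-42/O(-11))*(Q(13, -6) + 99) = (-42*2*√3)*(4 + 99) = -84*√3*103 = -8652*√3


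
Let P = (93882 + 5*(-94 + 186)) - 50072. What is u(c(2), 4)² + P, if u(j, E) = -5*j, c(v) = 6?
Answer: 45170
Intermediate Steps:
P = 44270 (P = (93882 + 5*92) - 50072 = (93882 + 460) - 50072 = 94342 - 50072 = 44270)
u(c(2), 4)² + P = (-5*6)² + 44270 = (-30)² + 44270 = 900 + 44270 = 45170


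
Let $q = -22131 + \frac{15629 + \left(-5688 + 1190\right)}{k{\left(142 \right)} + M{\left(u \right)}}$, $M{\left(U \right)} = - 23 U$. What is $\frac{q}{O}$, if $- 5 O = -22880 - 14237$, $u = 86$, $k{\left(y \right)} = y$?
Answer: $- \frac{203218235}{68146812} \approx -2.9821$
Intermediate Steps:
$q = - \frac{40643647}{1836}$ ($q = -22131 + \frac{15629 + \left(-5688 + 1190\right)}{142 - 1978} = -22131 + \frac{15629 - 4498}{142 - 1978} = -22131 + \frac{11131}{-1836} = -22131 + 11131 \left(- \frac{1}{1836}\right) = -22131 - \frac{11131}{1836} = - \frac{40643647}{1836} \approx -22137.0$)
$O = \frac{37117}{5}$ ($O = - \frac{-22880 - 14237}{5} = \left(- \frac{1}{5}\right) \left(-37117\right) = \frac{37117}{5} \approx 7423.4$)
$\frac{q}{O} = - \frac{40643647}{1836 \cdot \frac{37117}{5}} = \left(- \frac{40643647}{1836}\right) \frac{5}{37117} = - \frac{203218235}{68146812}$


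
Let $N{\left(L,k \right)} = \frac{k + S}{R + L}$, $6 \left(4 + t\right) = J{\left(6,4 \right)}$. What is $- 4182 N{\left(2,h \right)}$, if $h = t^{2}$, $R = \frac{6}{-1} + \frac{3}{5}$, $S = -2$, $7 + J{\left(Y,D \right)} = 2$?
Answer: $\frac{157645}{6} \approx 26274.0$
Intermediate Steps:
$J{\left(Y,D \right)} = -5$ ($J{\left(Y,D \right)} = -7 + 2 = -5$)
$t = - \frac{29}{6}$ ($t = -4 + \frac{1}{6} \left(-5\right) = -4 - \frac{5}{6} = - \frac{29}{6} \approx -4.8333$)
$R = - \frac{27}{5}$ ($R = 6 \left(-1\right) + 3 \cdot \frac{1}{5} = -6 + \frac{3}{5} = - \frac{27}{5} \approx -5.4$)
$h = \frac{841}{36}$ ($h = \left(- \frac{29}{6}\right)^{2} = \frac{841}{36} \approx 23.361$)
$N{\left(L,k \right)} = \frac{-2 + k}{- \frac{27}{5} + L}$ ($N{\left(L,k \right)} = \frac{k - 2}{- \frac{27}{5} + L} = \frac{-2 + k}{- \frac{27}{5} + L}$)
$- 4182 N{\left(2,h \right)} = - 4182 \frac{5 \left(-2 + \frac{841}{36}\right)}{-27 + 5 \cdot 2} = - 4182 \cdot 5 \frac{1}{-27 + 10} \cdot \frac{769}{36} = - 4182 \cdot 5 \frac{1}{-17} \cdot \frac{769}{36} = - 4182 \cdot 5 \left(- \frac{1}{17}\right) \frac{769}{36} = \left(-4182\right) \left(- \frac{3845}{612}\right) = \frac{157645}{6}$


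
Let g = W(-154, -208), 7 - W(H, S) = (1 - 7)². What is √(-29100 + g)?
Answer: I*√29129 ≈ 170.67*I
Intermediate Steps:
W(H, S) = -29 (W(H, S) = 7 - (1 - 7)² = 7 - 1*(-6)² = 7 - 1*36 = 7 - 36 = -29)
g = -29
√(-29100 + g) = √(-29100 - 29) = √(-29129) = I*√29129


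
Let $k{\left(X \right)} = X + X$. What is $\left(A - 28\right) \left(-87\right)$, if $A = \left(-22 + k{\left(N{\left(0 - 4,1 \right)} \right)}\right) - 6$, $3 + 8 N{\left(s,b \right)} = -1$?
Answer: $4959$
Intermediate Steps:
$N{\left(s,b \right)} = - \frac{1}{2}$ ($N{\left(s,b \right)} = - \frac{3}{8} + \frac{1}{8} \left(-1\right) = - \frac{3}{8} - \frac{1}{8} = - \frac{1}{2}$)
$k{\left(X \right)} = 2 X$
$A = -29$ ($A = \left(-22 + 2 \left(- \frac{1}{2}\right)\right) - 6 = \left(-22 - 1\right) - 6 = -23 - 6 = -29$)
$\left(A - 28\right) \left(-87\right) = \left(-29 - 28\right) \left(-87\right) = \left(-57\right) \left(-87\right) = 4959$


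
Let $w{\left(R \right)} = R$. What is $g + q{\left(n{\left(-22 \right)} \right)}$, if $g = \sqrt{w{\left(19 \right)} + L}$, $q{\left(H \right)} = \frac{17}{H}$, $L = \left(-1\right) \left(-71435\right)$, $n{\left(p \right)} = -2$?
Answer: $- \frac{17}{2} + \sqrt{71454} \approx 258.81$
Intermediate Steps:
$L = 71435$
$g = \sqrt{71454}$ ($g = \sqrt{19 + 71435} = \sqrt{71454} \approx 267.31$)
$g + q{\left(n{\left(-22 \right)} \right)} = \sqrt{71454} + \frac{17}{-2} = \sqrt{71454} + 17 \left(- \frac{1}{2}\right) = \sqrt{71454} - \frac{17}{2} = - \frac{17}{2} + \sqrt{71454}$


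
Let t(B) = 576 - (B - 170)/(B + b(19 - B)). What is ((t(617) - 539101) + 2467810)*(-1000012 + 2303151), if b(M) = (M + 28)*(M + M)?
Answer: 1715481550526059122/682337 ≈ 2.5141e+12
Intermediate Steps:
b(M) = 2*M*(28 + M) (b(M) = (28 + M)*(2*M) = 2*M*(28 + M))
t(B) = 576 - (-170 + B)/(B + 2*(19 - B)*(47 - B)) (t(B) = 576 - (B - 170)/(B + 2*(19 - B)*(28 + (19 - B))) = 576 - (-170 + B)/(B + 2*(19 - B)*(47 - B)))
((t(617) - 539101) + 2467810)*(-1000012 + 2303151) = (((1028906 - 75457*617 + 1152*617²)/(1786 - 131*617 + 2*617²) - 539101) + 2467810)*(-1000012 + 2303151) = (((1028906 - 46556969 + 1152*380689)/(1786 - 80827 + 2*380689) - 539101) + 2467810)*1303139 = (((1028906 - 46556969 + 438553728)/(1786 - 80827 + 761378) - 539101) + 2467810)*1303139 = ((393025665/682337 - 539101) + 2467810)*1303139 = (-367455533372/682337 + 2467810)*1303139 = (1316422538598/682337)*1303139 = 1715481550526059122/682337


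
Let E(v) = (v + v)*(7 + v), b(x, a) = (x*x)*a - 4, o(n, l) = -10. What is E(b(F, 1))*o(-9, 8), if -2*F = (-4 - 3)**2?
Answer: -28775025/4 ≈ -7.1938e+6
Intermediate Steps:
F = -49/2 (F = -(-4 - 3)**2/2 = -1/2*(-7)**2 = -1/2*49 = -49/2 ≈ -24.500)
b(x, a) = -4 + a*x**2 (b(x, a) = x**2*a - 4 = a*x**2 - 4 = -4 + a*x**2)
E(v) = 2*v*(7 + v) (E(v) = (2*v)*(7 + v) = 2*v*(7 + v))
E(b(F, 1))*o(-9, 8) = (2*(-4 + 1*(-49/2)**2)*(7 + (-4 + 1*(-49/2)**2)))*(-10) = (2*(-4 + 1*(2401/4))*(7 + (-4 + 1*(2401/4))))*(-10) = (2*(-4 + 2401/4)*(7 + (-4 + 2401/4)))*(-10) = (2*(2385/4)*(7 + 2385/4))*(-10) = (2*(2385/4)*(2413/4))*(-10) = (5755005/8)*(-10) = -28775025/4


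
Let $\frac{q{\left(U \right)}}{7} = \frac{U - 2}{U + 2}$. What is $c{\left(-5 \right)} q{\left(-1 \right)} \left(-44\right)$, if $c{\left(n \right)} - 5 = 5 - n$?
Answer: $13860$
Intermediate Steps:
$c{\left(n \right)} = 10 - n$ ($c{\left(n \right)} = 5 - \left(-5 + n\right) = 10 - n$)
$q{\left(U \right)} = \frac{7 \left(-2 + U\right)}{2 + U}$ ($q{\left(U \right)} = 7 \frac{U - 2}{U + 2} = 7 \frac{-2 + U}{2 + U} = \frac{7 \left(-2 + U\right)}{2 + U}$)
$c{\left(-5 \right)} q{\left(-1 \right)} \left(-44\right) = \left(10 - -5\right) \frac{7 \left(-2 - 1\right)}{2 - 1} \left(-44\right) = \left(10 + 5\right) 7 \cdot 1^{-1} \left(-3\right) \left(-44\right) = 15 \cdot 7 \cdot 1 \left(-3\right) \left(-44\right) = 15 \left(-21\right) \left(-44\right) = \left(-315\right) \left(-44\right) = 13860$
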